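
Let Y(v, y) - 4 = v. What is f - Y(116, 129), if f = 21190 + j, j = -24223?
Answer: -3153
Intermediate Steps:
Y(v, y) = 4 + v
f = -3033 (f = 21190 - 24223 = -3033)
f - Y(116, 129) = -3033 - (4 + 116) = -3033 - 1*120 = -3033 - 120 = -3153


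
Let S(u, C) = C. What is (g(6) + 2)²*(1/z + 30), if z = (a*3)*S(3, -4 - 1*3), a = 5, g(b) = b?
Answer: 201536/105 ≈ 1919.4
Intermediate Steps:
z = -105 (z = (5*3)*(-4 - 1*3) = 15*(-4 - 3) = 15*(-7) = -105)
(g(6) + 2)²*(1/z + 30) = (6 + 2)²*(1/(-105) + 30) = 8²*(-1/105 + 30) = 64*(3149/105) = 201536/105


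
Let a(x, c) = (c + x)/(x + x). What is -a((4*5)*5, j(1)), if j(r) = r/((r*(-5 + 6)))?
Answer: -101/200 ≈ -0.50500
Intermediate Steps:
j(r) = 1 (j(r) = r/((r*1)) = r/r = 1)
a(x, c) = (c + x)/(2*x) (a(x, c) = (c + x)/((2*x)) = (c + x)*(1/(2*x)) = (c + x)/(2*x))
-a((4*5)*5, j(1)) = -(1 + (4*5)*5)/(2*((4*5)*5)) = -(1 + 20*5)/(2*(20*5)) = -(1 + 100)/(2*100) = -101/(2*100) = -1*101/200 = -101/200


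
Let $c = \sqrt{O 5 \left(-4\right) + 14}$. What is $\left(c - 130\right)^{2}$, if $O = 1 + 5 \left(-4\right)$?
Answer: $\left(130 - \sqrt{394}\right)^{2} \approx 12133.0$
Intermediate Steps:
$O = -19$ ($O = 1 - 20 = -19$)
$c = \sqrt{394}$ ($c = \sqrt{\left(-19\right) 5 \left(-4\right) + 14} = \sqrt{\left(-95\right) \left(-4\right) + 14} = \sqrt{380 + 14} = \sqrt{394} \approx 19.849$)
$\left(c - 130\right)^{2} = \left(\sqrt{394} - 130\right)^{2} = \left(-130 + \sqrt{394}\right)^{2}$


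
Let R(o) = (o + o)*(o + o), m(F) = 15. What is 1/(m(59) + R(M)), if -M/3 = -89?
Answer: 1/285171 ≈ 3.5067e-6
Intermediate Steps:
M = 267 (M = -3*(-89) = 267)
R(o) = 4*o² (R(o) = (2*o)*(2*o) = 4*o²)
1/(m(59) + R(M)) = 1/(15 + 4*267²) = 1/(15 + 4*71289) = 1/(15 + 285156) = 1/285171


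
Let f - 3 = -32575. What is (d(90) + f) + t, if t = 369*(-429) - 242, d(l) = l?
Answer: -191025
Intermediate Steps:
f = -32572 (f = 3 - 32575 = -32572)
t = -158543 (t = -158301 - 242 = -158543)
(d(90) + f) + t = (90 - 32572) - 158543 = -32482 - 158543 = -191025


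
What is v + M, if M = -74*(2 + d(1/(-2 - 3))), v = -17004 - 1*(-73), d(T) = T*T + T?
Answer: -426679/25 ≈ -17067.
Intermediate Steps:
d(T) = T + T**2 (d(T) = T**2 + T = T + T**2)
v = -16931 (v = -17004 + 73 = -16931)
M = -3404/25 (M = -74*(2 + (1 + 1/(-2 - 3))/(-2 - 3)) = -74*(2 + (1 + 1/(-5))/(-5)) = -74*(2 - (1 - 1/5)/5) = -74*(2 - 1/5*4/5) = -74*(2 - 4/25) = -3404/25 ≈ -136.16)
v + M = -16931 - 3404/25 = -426679/25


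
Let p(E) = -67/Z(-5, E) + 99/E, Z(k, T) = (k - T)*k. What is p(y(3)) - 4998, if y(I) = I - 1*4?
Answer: -102007/20 ≈ -5100.4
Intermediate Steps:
Z(k, T) = k*(k - T)
y(I) = -4 + I (y(I) = I - 4 = -4 + I)
p(E) = -67/(25 + 5*E) + 99/E (p(E) = -67*(-1/(5*(-5 - E))) + 99/E = -67/(25 + 5*E) + 99/E)
p(y(3)) - 4998 = (2475 + 428*(-4 + 3))/(5*(-4 + 3)*(5 + (-4 + 3))) - 4998 = (1/5)*(2475 + 428*(-1))/(-1*(5 - 1)) - 4998 = (1/5)*(-1)*(2475 - 428)/4 - 4998 = (1/5)*(-1)*(1/4)*2047 - 4998 = -2047/20 - 4998 = -102007/20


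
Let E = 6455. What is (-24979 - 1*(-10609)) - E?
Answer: -20825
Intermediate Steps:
(-24979 - 1*(-10609)) - E = (-24979 - 1*(-10609)) - 1*6455 = (-24979 + 10609) - 6455 = -14370 - 6455 = -20825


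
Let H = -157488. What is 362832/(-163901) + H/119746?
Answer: -34630060680/9813244573 ≈ -3.5289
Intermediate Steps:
362832/(-163901) + H/119746 = 362832/(-163901) - 157488/119746 = 362832*(-1/163901) - 157488*1/119746 = -362832/163901 - 78744/59873 = -34630060680/9813244573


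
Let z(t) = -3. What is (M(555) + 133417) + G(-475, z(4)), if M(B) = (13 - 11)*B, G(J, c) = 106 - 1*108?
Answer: 134525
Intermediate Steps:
G(J, c) = -2 (G(J, c) = 106 - 108 = -2)
M(B) = 2*B
(M(555) + 133417) + G(-475, z(4)) = (2*555 + 133417) - 2 = (1110 + 133417) - 2 = 134527 - 2 = 134525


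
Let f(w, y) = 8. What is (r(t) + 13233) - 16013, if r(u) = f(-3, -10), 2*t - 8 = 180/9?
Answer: -2772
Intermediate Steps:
t = 14 (t = 4 + (180/9)/2 = 4 + (180*(⅑))/2 = 4 + (½)*20 = 4 + 10 = 14)
r(u) = 8
(r(t) + 13233) - 16013 = (8 + 13233) - 16013 = 13241 - 16013 = -2772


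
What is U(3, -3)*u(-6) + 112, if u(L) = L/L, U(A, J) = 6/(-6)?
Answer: 111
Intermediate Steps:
U(A, J) = -1 (U(A, J) = 6*(-⅙) = -1)
u(L) = 1
U(3, -3)*u(-6) + 112 = -1*1 + 112 = -1 + 112 = 111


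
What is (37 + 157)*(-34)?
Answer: -6596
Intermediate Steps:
(37 + 157)*(-34) = 194*(-34) = -6596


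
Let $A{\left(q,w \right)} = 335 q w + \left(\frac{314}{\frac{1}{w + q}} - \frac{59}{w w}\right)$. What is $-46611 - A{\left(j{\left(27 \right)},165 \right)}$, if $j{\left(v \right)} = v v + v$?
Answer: $- \frac{1146817868566}{27225} \approx -4.2124 \cdot 10^{7}$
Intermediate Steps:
$j{\left(v \right)} = v + v^{2}$ ($j{\left(v \right)} = v^{2} + v = v + v^{2}$)
$A{\left(q,w \right)} = - \frac{59}{w^{2}} + 314 q + 314 w + 335 q w$ ($A{\left(q,w \right)} = 335 q w + \left(\frac{314}{\frac{1}{q + w}} - \frac{59}{w^{2}}\right) = 335 q w + \left(314 \left(q + w\right) - \frac{59}{w^{2}}\right) = 335 q w - \left(- 314 q - 314 w + \frac{59}{w^{2}}\right) = 335 q w + \left(- \frac{59}{w^{2}} + 314 q + 314 w\right) = - \frac{59}{w^{2}} + 314 q + 314 w + 335 q w$)
$-46611 - A{\left(j{\left(27 \right)},165 \right)} = -46611 - \left(- \frac{59}{27225} + 314 \cdot 27 \left(1 + 27\right) + 314 \cdot 165 + 335 \cdot 27 \left(1 + 27\right) 165\right) = -46611 - \left(\left(-59\right) \frac{1}{27225} + 314 \cdot 27 \cdot 28 + 51810 + 335 \cdot 27 \cdot 28 \cdot 165\right) = -46611 - \left(- \frac{59}{27225} + 314 \cdot 756 + 51810 + 335 \cdot 756 \cdot 165\right) = -46611 - \left(- \frac{59}{27225} + 237384 + 51810 + 41787900\right) = -46611 - \frac{1145548884091}{27225} = - \frac{1146817868566}{27225}$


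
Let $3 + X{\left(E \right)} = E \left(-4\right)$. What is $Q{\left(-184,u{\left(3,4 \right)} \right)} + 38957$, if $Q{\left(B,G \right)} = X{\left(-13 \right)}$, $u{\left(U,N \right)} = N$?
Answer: $39006$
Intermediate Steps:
$X{\left(E \right)} = -3 - 4 E$ ($X{\left(E \right)} = -3 + E \left(-4\right) = -3 - 4 E$)
$Q{\left(B,G \right)} = 49$ ($Q{\left(B,G \right)} = -3 - -52 = -3 + 52 = 49$)
$Q{\left(-184,u{\left(3,4 \right)} \right)} + 38957 = 49 + 38957 = 39006$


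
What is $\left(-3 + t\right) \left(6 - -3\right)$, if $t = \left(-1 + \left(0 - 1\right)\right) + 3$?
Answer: $-18$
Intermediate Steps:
$t = 1$ ($t = \left(-1 - 1\right) + 3 = -2 + 3 = 1$)
$\left(-3 + t\right) \left(6 - -3\right) = \left(-3 + 1\right) \left(6 - -3\right) = - 2 \left(6 + 3\right) = \left(-2\right) 9 = -18$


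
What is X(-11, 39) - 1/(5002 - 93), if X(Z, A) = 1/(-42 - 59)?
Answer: -5010/495809 ≈ -0.010105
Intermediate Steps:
X(Z, A) = -1/101 (X(Z, A) = 1/(-101) = -1/101)
X(-11, 39) - 1/(5002 - 93) = -1/101 - 1/(5002 - 93) = -1/101 - 1/4909 = -5010/495809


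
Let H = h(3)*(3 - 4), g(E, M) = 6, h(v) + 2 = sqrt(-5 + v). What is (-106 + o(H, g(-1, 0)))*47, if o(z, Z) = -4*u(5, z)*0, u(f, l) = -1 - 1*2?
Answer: -4982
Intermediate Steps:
u(f, l) = -3 (u(f, l) = -1 - 2 = -3)
h(v) = -2 + sqrt(-5 + v)
H = 2 - I*sqrt(2) (H = (-2 + sqrt(-5 + 3))*(3 - 4) = (-2 + sqrt(-2))*(-1) = (-2 + I*sqrt(2))*(-1) = 2 - I*sqrt(2) ≈ 2.0 - 1.4142*I)
o(z, Z) = 0 (o(z, Z) = -4*(-3)*0 = 12*0 = 0)
(-106 + o(H, g(-1, 0)))*47 = (-106 + 0)*47 = -106*47 = -4982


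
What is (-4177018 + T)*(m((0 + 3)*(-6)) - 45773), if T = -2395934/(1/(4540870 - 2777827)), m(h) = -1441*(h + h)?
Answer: -25779919366030540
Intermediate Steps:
m(h) = -2882*h
T = -4224134667162 (T = -2395934/(1/1763043) = -2395934/1/1763043 = -2395934*1763043 = -4224134667162)
(-4177018 + T)*(m((0 + 3)*(-6)) - 45773) = (-4177018 - 4224134667162)*(-2882*(0 + 3)*(-6) - 45773) = -4224138844180*(-8646*(-6) - 45773) = -4224138844180*(-2882*(-18) - 45773) = -4224138844180*(51876 - 45773) = -4224138844180*6103 = -25779919366030540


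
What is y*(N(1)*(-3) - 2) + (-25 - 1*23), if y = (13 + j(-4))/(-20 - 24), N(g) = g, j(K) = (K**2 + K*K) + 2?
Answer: -1877/44 ≈ -42.659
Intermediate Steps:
j(K) = 2 + 2*K**2 (j(K) = (K**2 + K**2) + 2 = 2*K**2 + 2 = 2 + 2*K**2)
y = -47/44 (y = (13 + (2 + 2*(-4)**2))/(-20 - 24) = (13 + (2 + 2*16))/(-44) = (13 + (2 + 32))*(-1/44) = (13 + 34)*(-1/44) = 47*(-1/44) = -47/44 ≈ -1.0682)
y*(N(1)*(-3) - 2) + (-25 - 1*23) = -47*(1*(-3) - 2)/44 + (-25 - 1*23) = -47*(-3 - 2)/44 + (-25 - 23) = -47/44*(-5) - 48 = 235/44 - 48 = -1877/44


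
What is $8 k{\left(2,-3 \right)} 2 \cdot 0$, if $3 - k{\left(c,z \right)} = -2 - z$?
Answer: $0$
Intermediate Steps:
$k{\left(c,z \right)} = 5 + z$ ($k{\left(c,z \right)} = 3 - \left(-2 - z\right) = 3 + \left(2 + z\right) = 5 + z$)
$8 k{\left(2,-3 \right)} 2 \cdot 0 = 8 \left(5 - 3\right) 2 \cdot 0 = 8 \cdot 2 \cdot 0 = 16 \cdot 0 = 0$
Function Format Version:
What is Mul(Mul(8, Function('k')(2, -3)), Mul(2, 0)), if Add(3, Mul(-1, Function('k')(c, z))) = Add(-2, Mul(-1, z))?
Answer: 0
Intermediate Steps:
Function('k')(c, z) = Add(5, z) (Function('k')(c, z) = Add(3, Mul(-1, Add(-2, Mul(-1, z)))) = Add(3, Add(2, z)) = Add(5, z))
Mul(Mul(8, Function('k')(2, -3)), Mul(2, 0)) = Mul(Mul(8, Add(5, -3)), Mul(2, 0)) = Mul(Mul(8, 2), 0) = Mul(16, 0) = 0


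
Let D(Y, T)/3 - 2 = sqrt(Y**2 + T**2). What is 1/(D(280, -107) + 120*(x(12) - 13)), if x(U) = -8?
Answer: -838/1837185 - sqrt(89849)/1837185 ≈ -0.00061929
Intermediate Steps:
D(Y, T) = 6 + 3*sqrt(T**2 + Y**2) (D(Y, T) = 6 + 3*sqrt(Y**2 + T**2) = 6 + 3*sqrt(T**2 + Y**2))
1/(D(280, -107) + 120*(x(12) - 13)) = 1/((6 + 3*sqrt((-107)**2 + 280**2)) + 120*(-8 - 13)) = 1/((6 + 3*sqrt(11449 + 78400)) + 120*(-21)) = 1/((6 + 3*sqrt(89849)) - 2520) = 1/(-2514 + 3*sqrt(89849))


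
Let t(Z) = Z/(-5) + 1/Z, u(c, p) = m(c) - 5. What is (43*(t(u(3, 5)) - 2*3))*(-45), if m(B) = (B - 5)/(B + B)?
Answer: 158541/16 ≈ 9908.8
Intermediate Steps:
m(B) = (-5 + B)/(2*B) (m(B) = (-5 + B)/((2*B)) = (-5 + B)*(1/(2*B)) = (-5 + B)/(2*B))
u(c, p) = -5 + (-5 + c)/(2*c) (u(c, p) = (-5 + c)/(2*c) - 5 = -5 + (-5 + c)/(2*c))
t(Z) = 1/Z - Z/5 (t(Z) = Z*(-⅕) + 1/Z = -Z/5 + 1/Z = 1/Z - Z/5)
(43*(t(u(3, 5)) - 2*3))*(-45) = (43*((1/((½)*(-5 - 9*3)/3) - (-5 - 9*3)/(10*3)) - 2*3))*(-45) = (43*((1/((½)*(⅓)*(-5 - 27)) - (-5 - 27)/(10*3)) - 6))*(-45) = (43*((1/((½)*(⅓)*(-32)) - (-32)/(10*3)) - 6))*(-45) = (43*((1/(-16/3) - ⅕*(-16/3)) - 6))*(-45) = (43*((-3/16 + 16/15) - 6))*(-45) = (43*(211/240 - 6))*(-45) = (43*(-1229/240))*(-45) = -52847/240*(-45) = 158541/16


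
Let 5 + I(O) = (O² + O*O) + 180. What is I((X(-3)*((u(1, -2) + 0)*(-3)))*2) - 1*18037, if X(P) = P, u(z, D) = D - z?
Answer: -12030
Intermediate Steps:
I(O) = 175 + 2*O² (I(O) = -5 + ((O² + O*O) + 180) = -5 + ((O² + O²) + 180) = -5 + (2*O² + 180) = -5 + (180 + 2*O²) = 175 + 2*O²)
I((X(-3)*((u(1, -2) + 0)*(-3)))*2) - 1*18037 = (175 + 2*(-3*((-2 - 1*1) + 0)*(-3)*2)²) - 1*18037 = (175 + 2*(-3*((-2 - 1) + 0)*(-3)*2)²) - 18037 = (175 + 2*(-3*(-3 + 0)*(-3)*2)²) - 18037 = (175 + 2*(-(-9)*(-3)*2)²) - 18037 = (175 + 2*(-3*9*2)²) - 18037 = (175 + 2*(-27*2)²) - 18037 = (175 + 2*(-54)²) - 18037 = (175 + 2*2916) - 18037 = (175 + 5832) - 18037 = 6007 - 18037 = -12030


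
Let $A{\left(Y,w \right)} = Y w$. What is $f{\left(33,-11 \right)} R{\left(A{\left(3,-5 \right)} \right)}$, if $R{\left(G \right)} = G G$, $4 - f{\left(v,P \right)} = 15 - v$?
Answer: $4950$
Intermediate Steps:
$f{\left(v,P \right)} = -11 + v$ ($f{\left(v,P \right)} = 4 - \left(15 - v\right) = 4 + \left(-15 + v\right) = -11 + v$)
$R{\left(G \right)} = G^{2}$
$f{\left(33,-11 \right)} R{\left(A{\left(3,-5 \right)} \right)} = \left(-11 + 33\right) \left(3 \left(-5\right)\right)^{2} = 22 \left(-15\right)^{2} = 22 \cdot 225 = 4950$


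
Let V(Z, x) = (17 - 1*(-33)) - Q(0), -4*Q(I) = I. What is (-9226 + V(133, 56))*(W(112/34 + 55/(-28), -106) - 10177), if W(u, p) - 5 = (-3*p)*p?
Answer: 402642880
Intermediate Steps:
Q(I) = -I/4
V(Z, x) = 50 (V(Z, x) = (17 - 1*(-33)) - (-1)*0/4 = (17 + 33) - 1*0 = 50 + 0 = 50)
W(u, p) = 5 - 3*p² (W(u, p) = 5 + (-3*p)*p = 5 - 3*p²)
(-9226 + V(133, 56))*(W(112/34 + 55/(-28), -106) - 10177) = (-9226 + 50)*((5 - 3*(-106)²) - 10177) = -9176*((5 - 3*11236) - 10177) = -9176*((5 - 33708) - 10177) = -9176*(-33703 - 10177) = -9176*(-43880) = 402642880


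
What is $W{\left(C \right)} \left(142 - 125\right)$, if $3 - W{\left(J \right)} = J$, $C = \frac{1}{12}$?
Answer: $\frac{595}{12} \approx 49.583$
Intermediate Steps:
$C = \frac{1}{12} \approx 0.083333$
$W{\left(J \right)} = 3 - J$
$W{\left(C \right)} \left(142 - 125\right) = \left(3 - \frac{1}{12}\right) \left(142 - 125\right) = \left(3 - \frac{1}{12}\right) 17 = \frac{35}{12} \cdot 17 = \frac{595}{12}$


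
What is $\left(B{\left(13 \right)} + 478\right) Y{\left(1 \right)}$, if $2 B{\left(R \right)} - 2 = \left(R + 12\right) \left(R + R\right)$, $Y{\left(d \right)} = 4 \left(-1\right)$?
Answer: $-3216$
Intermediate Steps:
$Y{\left(d \right)} = -4$
$B{\left(R \right)} = 1 + R \left(12 + R\right)$ ($B{\left(R \right)} = 1 + \frac{\left(R + 12\right) \left(R + R\right)}{2} = 1 + \frac{\left(12 + R\right) 2 R}{2} = 1 + \frac{2 R \left(12 + R\right)}{2} = 1 + R \left(12 + R\right)$)
$\left(B{\left(13 \right)} + 478\right) Y{\left(1 \right)} = \left(\left(1 + 13^{2} + 12 \cdot 13\right) + 478\right) \left(-4\right) = \left(\left(1 + 169 + 156\right) + 478\right) \left(-4\right) = \left(326 + 478\right) \left(-4\right) = 804 \left(-4\right) = -3216$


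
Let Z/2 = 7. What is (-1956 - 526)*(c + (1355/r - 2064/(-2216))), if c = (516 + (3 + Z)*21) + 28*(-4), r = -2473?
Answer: -1294521053760/685021 ≈ -1.8898e+6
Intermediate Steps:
Z = 14 (Z = 2*7 = 14)
c = 761 (c = (516 + (3 + 14)*21) + 28*(-4) = (516 + 17*21) - 112 = (516 + 357) - 112 = 873 - 112 = 761)
(-1956 - 526)*(c + (1355/r - 2064/(-2216))) = (-1956 - 526)*(761 + (1355/(-2473) - 2064/(-2216))) = -2482*(761 + (1355*(-1/2473) - 2064*(-1/2216))) = -2482*(761 + (-1355/2473 + 258/277)) = -2482*(761 + 262699/685021) = -2482*521563680/685021 = -1294521053760/685021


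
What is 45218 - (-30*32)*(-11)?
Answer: 34658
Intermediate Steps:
45218 - (-30*32)*(-11) = 45218 - (-960)*(-11) = 45218 - 1*10560 = 45218 - 10560 = 34658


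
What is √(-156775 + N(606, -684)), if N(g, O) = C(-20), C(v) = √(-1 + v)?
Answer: √(-156775 + I*√21) ≈ 0.006 + 395.95*I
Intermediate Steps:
N(g, O) = I*√21 (N(g, O) = √(-1 - 20) = √(-21) = I*√21)
√(-156775 + N(606, -684)) = √(-156775 + I*√21)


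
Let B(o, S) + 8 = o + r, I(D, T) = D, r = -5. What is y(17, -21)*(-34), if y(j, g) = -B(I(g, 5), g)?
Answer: -1156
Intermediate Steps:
B(o, S) = -13 + o (B(o, S) = -8 + (o - 5) = -8 + (-5 + o) = -13 + o)
y(j, g) = 13 - g (y(j, g) = -(-13 + g) = 13 - g)
y(17, -21)*(-34) = (13 - 1*(-21))*(-34) = (13 + 21)*(-34) = 34*(-34) = -1156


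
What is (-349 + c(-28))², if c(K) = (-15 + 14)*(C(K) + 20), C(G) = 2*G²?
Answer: 3751969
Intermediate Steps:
c(K) = -20 - 2*K² (c(K) = (-15 + 14)*(2*K² + 20) = -(20 + 2*K²) = -20 - 2*K²)
(-349 + c(-28))² = (-349 + (-20 - 2*(-28)²))² = (-349 + (-20 - 2*784))² = (-349 + (-20 - 1568))² = (-349 - 1588)² = (-1937)² = 3751969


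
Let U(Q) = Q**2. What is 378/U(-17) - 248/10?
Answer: -33946/1445 ≈ -23.492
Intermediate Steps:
378/U(-17) - 248/10 = 378/((-17)**2) - 248/10 = 378/289 - 248*1/10 = 378*(1/289) - 124/5 = 378/289 - 124/5 = -33946/1445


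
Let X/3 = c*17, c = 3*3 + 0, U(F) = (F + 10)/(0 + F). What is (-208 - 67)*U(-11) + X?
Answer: 434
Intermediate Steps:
U(F) = (10 + F)/F
c = 9 (c = 9 + 0 = 9)
X = 459 (X = 3*(9*17) = 3*153 = 459)
(-208 - 67)*U(-11) + X = (-208 - 67)*((10 - 11)/(-11)) + 459 = -(-25)*(-1) + 459 = -275*1/11 + 459 = -25 + 459 = 434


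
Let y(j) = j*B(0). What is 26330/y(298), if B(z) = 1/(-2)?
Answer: -26330/149 ≈ -176.71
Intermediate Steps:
B(z) = -½
y(j) = -j/2 (y(j) = j*(-½) = -j/2)
26330/y(298) = 26330/((-½*298)) = 26330/(-149) = 26330*(-1/149) = -26330/149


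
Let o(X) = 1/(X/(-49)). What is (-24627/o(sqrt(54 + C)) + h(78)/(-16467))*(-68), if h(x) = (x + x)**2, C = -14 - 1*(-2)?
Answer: 551616/5489 - 1674636*sqrt(42)/49 ≈ -2.2139e+5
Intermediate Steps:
C = -12 (C = -14 + 2 = -12)
h(x) = 4*x**2 (h(x) = (2*x)**2 = 4*x**2)
o(X) = -49/X (o(X) = 1/(X*(-1/49)) = 1/(-X/49) = -49/X)
(-24627/o(sqrt(54 + C)) + h(78)/(-16467))*(-68) = (-24627*(-sqrt(54 - 12)/49) + (4*78**2)/(-16467))*(-68) = (-24627*(-sqrt(42)/49) + (4*6084)*(-1/16467))*(-68) = (-24627*(-sqrt(42)/49) + 24336*(-1/16467))*(-68) = (-24627*(-sqrt(42)/49) - 8112/5489)*(-68) = (-(-24627)*sqrt(42)/49 - 8112/5489)*(-68) = (24627*sqrt(42)/49 - 8112/5489)*(-68) = (-8112/5489 + 24627*sqrt(42)/49)*(-68) = 551616/5489 - 1674636*sqrt(42)/49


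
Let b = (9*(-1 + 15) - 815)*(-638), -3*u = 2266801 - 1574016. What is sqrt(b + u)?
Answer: sqrt(1877883)/3 ≈ 456.79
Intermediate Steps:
u = -692785/3 (u = -(2266801 - 1574016)/3 = -1/3*692785 = -692785/3 ≈ -2.3093e+5)
b = 439582 (b = (9*14 - 815)*(-638) = (126 - 815)*(-638) = -689*(-638) = 439582)
sqrt(b + u) = sqrt(439582 - 692785/3) = sqrt(625961/3) = sqrt(1877883)/3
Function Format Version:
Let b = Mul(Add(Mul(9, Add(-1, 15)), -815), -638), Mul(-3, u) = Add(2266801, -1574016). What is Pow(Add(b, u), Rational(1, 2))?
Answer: Mul(Rational(1, 3), Pow(1877883, Rational(1, 2))) ≈ 456.79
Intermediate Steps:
u = Rational(-692785, 3) (u = Mul(Rational(-1, 3), Add(2266801, -1574016)) = Mul(Rational(-1, 3), 692785) = Rational(-692785, 3) ≈ -2.3093e+5)
b = 439582 (b = Mul(Add(Mul(9, 14), -815), -638) = Mul(Add(126, -815), -638) = Mul(-689, -638) = 439582)
Pow(Add(b, u), Rational(1, 2)) = Pow(Add(439582, Rational(-692785, 3)), Rational(1, 2)) = Pow(Rational(625961, 3), Rational(1, 2)) = Mul(Rational(1, 3), Pow(1877883, Rational(1, 2)))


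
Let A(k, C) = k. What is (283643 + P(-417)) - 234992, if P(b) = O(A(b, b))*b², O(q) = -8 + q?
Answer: -73854174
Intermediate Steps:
P(b) = b²*(-8 + b) (P(b) = (-8 + b)*b² = b²*(-8 + b))
(283643 + P(-417)) - 234992 = (283643 + (-417)²*(-8 - 417)) - 234992 = (283643 + 173889*(-425)) - 234992 = (283643 - 73902825) - 234992 = -73619182 - 234992 = -73854174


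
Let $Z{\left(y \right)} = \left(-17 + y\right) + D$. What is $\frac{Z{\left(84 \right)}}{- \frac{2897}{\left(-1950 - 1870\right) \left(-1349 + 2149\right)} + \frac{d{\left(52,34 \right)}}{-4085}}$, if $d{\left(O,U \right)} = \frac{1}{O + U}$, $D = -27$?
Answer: $\frac{4294413440000}{101468907} \approx 42322.0$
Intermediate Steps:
$Z{\left(y \right)} = -44 + y$ ($Z{\left(y \right)} = \left(-17 + y\right) - 27 = -44 + y$)
$\frac{Z{\left(84 \right)}}{- \frac{2897}{\left(-1950 - 1870\right) \left(-1349 + 2149\right)} + \frac{d{\left(52,34 \right)}}{-4085}} = \frac{-44 + 84}{- \frac{2897}{\left(-1950 - 1870\right) \left(-1349 + 2149\right)} + \frac{1}{\left(52 + 34\right) \left(-4085\right)}} = \frac{40}{- \frac{2897}{\left(-3820\right) 800} + \frac{1}{86} \left(- \frac{1}{4085}\right)} = \frac{40}{- \frac{2897}{-3056000} + \frac{1}{86} \left(- \frac{1}{4085}\right)} = \frac{40}{\left(-2897\right) \left(- \frac{1}{3056000}\right) - \frac{1}{351310}} = \frac{40}{\frac{2897}{3056000} - \frac{1}{351310}} = \frac{40}{\frac{101468907}{107360336000}} = 40 \cdot \frac{107360336000}{101468907} = \frac{4294413440000}{101468907}$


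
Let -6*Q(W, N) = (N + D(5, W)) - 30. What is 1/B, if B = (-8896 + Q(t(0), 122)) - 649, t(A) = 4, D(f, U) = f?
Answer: -6/57367 ≈ -0.00010459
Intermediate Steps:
Q(W, N) = 25/6 - N/6 (Q(W, N) = -((N + 5) - 30)/6 = -((5 + N) - 30)/6 = -(-25 + N)/6 = 25/6 - N/6)
B = -57367/6 (B = (-8896 + (25/6 - ⅙*122)) - 649 = (-8896 + (25/6 - 61/3)) - 649 = (-8896 - 97/6) - 649 = -53473/6 - 649 = -57367/6 ≈ -9561.2)
1/B = 1/(-57367/6) = -6/57367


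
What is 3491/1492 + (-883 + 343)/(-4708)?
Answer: 4310327/1756084 ≈ 2.4545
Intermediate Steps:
3491/1492 + (-883 + 343)/(-4708) = 3491*(1/1492) - 540*(-1/4708) = 3491/1492 + 135/1177 = 4310327/1756084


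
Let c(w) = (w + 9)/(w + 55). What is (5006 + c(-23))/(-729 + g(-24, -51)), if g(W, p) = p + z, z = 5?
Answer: -80089/12400 ≈ -6.4588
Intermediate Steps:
g(W, p) = 5 + p (g(W, p) = p + 5 = 5 + p)
c(w) = (9 + w)/(55 + w)
(5006 + c(-23))/(-729 + g(-24, -51)) = (5006 + (9 - 23)/(55 - 23))/(-729 + (5 - 51)) = (5006 - 14/32)/(-729 - 46) = (5006 + (1/32)*(-14))/(-775) = (5006 - 7/16)*(-1/775) = (80089/16)*(-1/775) = -80089/12400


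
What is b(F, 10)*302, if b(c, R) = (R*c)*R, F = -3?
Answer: -90600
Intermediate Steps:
b(c, R) = c*R²
b(F, 10)*302 = -3*10²*302 = -3*100*302 = -300*302 = -90600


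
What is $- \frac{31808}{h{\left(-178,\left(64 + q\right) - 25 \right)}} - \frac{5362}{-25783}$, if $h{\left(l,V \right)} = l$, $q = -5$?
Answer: $\frac{410530050}{2294687} \approx 178.9$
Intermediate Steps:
$- \frac{31808}{h{\left(-178,\left(64 + q\right) - 25 \right)}} - \frac{5362}{-25783} = - \frac{31808}{-178} - \frac{5362}{-25783} = \left(-31808\right) \left(- \frac{1}{178}\right) - - \frac{5362}{25783} = \frac{15904}{89} + \frac{5362}{25783} = \frac{410530050}{2294687}$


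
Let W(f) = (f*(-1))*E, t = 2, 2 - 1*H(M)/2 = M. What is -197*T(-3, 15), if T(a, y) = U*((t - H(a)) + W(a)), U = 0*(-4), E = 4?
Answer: 0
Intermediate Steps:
H(M) = 4 - 2*M
W(f) = -4*f (W(f) = (f*(-1))*4 = -f*4 = -4*f)
U = 0
T(a, y) = 0 (T(a, y) = 0*((2 - (4 - 2*a)) - 4*a) = 0*((2 + (-4 + 2*a)) - 4*a) = 0*((-2 + 2*a) - 4*a) = 0*(-2 - 2*a) = 0)
-197*T(-3, 15) = -197*0 = 0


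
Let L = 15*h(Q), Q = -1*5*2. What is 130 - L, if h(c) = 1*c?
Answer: 280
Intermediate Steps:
Q = -10 (Q = -5*2 = -10)
h(c) = c
L = -150 (L = 15*(-10) = -150)
130 - L = 130 - 1*(-150) = 130 + 150 = 280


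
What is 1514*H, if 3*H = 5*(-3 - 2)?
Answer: -37850/3 ≈ -12617.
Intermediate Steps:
H = -25/3 (H = (5*(-3 - 2))/3 = (5*(-5))/3 = (1/3)*(-25) = -25/3 ≈ -8.3333)
1514*H = 1514*(-25/3) = -37850/3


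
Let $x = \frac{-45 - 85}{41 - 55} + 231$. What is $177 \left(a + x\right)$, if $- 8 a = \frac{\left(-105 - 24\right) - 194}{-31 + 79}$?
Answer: $\frac{38240791}{896} \approx 42679.0$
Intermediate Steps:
$a = \frac{323}{384}$ ($a = - \frac{\left(\left(-105 - 24\right) - 194\right) \frac{1}{-31 + 79}}{8} = - \frac{\left(-129 - 194\right) \frac{1}{48}}{8} = - \frac{\left(-323\right) \frac{1}{48}}{8} = \left(- \frac{1}{8}\right) \left(- \frac{323}{48}\right) = \frac{323}{384} \approx 0.84115$)
$x = \frac{1682}{7}$ ($x = - \frac{130}{-14} + 231 = \left(-130\right) \left(- \frac{1}{14}\right) + 231 = \frac{65}{7} + 231 = \frac{1682}{7} \approx 240.29$)
$177 \left(a + x\right) = 177 \left(\frac{323}{384} + \frac{1682}{7}\right) = 177 \cdot \frac{648149}{2688} = \frac{38240791}{896}$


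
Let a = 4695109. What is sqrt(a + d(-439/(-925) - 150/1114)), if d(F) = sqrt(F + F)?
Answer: sqrt(49853944549025725 + 206090*sqrt(1804812566))/103045 ≈ 2166.8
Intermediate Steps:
d(F) = sqrt(2)*sqrt(F) (d(F) = sqrt(2*F) = sqrt(2)*sqrt(F))
sqrt(a + d(-439/(-925) - 150/1114)) = sqrt(4695109 + sqrt(2)*sqrt(-439/(-925) - 150/1114)) = sqrt(4695109 + sqrt(2)*sqrt(-439*(-1/925) - 150*1/1114)) = sqrt(4695109 + sqrt(2)*sqrt(439/925 - 75/557)) = sqrt(4695109 + sqrt(2)*sqrt(175148/515225)) = sqrt(4695109 + sqrt(2)*(2*sqrt(902406283)/103045)) = sqrt(4695109 + 2*sqrt(1804812566)/103045)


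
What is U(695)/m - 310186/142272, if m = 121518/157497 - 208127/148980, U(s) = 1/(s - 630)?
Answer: -767255277672137/347988455070048 ≈ -2.2048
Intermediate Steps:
U(s) = 1/(-630 + s)
m = -4891875493/7821301020 (m = 121518*(1/157497) - 208127*1/148980 = 40506/52499 - 208127/148980 = -4891875493/7821301020 ≈ -0.62546)
U(695)/m - 310186/142272 = 1/((-630 + 695)*(-4891875493/7821301020)) - 310186/142272 = -7821301020/4891875493/65 - 310186*1/142272 = (1/65)*(-7821301020/4891875493) - 155093/71136 = -120327708/4891875493 - 155093/71136 = -767255277672137/347988455070048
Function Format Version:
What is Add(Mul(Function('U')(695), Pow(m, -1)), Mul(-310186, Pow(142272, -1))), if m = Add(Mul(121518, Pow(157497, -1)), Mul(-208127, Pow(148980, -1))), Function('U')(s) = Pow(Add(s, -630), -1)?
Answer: Rational(-767255277672137, 347988455070048) ≈ -2.2048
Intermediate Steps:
Function('U')(s) = Pow(Add(-630, s), -1)
m = Rational(-4891875493, 7821301020) (m = Add(Mul(121518, Rational(1, 157497)), Mul(-208127, Rational(1, 148980))) = Add(Rational(40506, 52499), Rational(-208127, 148980)) = Rational(-4891875493, 7821301020) ≈ -0.62546)
Add(Mul(Function('U')(695), Pow(m, -1)), Mul(-310186, Pow(142272, -1))) = Add(Mul(Pow(Add(-630, 695), -1), Pow(Rational(-4891875493, 7821301020), -1)), Mul(-310186, Pow(142272, -1))) = Add(Mul(Pow(65, -1), Rational(-7821301020, 4891875493)), Mul(-310186, Rational(1, 142272))) = Add(Mul(Rational(1, 65), Rational(-7821301020, 4891875493)), Rational(-155093, 71136)) = Add(Rational(-120327708, 4891875493), Rational(-155093, 71136)) = Rational(-767255277672137, 347988455070048)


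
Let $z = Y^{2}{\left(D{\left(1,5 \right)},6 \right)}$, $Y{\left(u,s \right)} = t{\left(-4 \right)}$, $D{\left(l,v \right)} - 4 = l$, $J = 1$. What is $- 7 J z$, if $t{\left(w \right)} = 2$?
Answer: $-28$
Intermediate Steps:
$D{\left(l,v \right)} = 4 + l$
$Y{\left(u,s \right)} = 2$
$z = 4$ ($z = 2^{2} = 4$)
$- 7 J z = \left(-7\right) 1 \cdot 4 = \left(-7\right) 4 = -28$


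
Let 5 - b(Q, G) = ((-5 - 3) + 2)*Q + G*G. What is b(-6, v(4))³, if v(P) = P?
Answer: -103823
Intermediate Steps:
b(Q, G) = 5 - G² + 6*Q (b(Q, G) = 5 - (((-5 - 3) + 2)*Q + G*G) = 5 - ((-8 + 2)*Q + G²) = 5 - (-6*Q + G²) = 5 - (G² - 6*Q) = 5 + (-G² + 6*Q) = 5 - G² + 6*Q)
b(-6, v(4))³ = (5 - 1*4² + 6*(-6))³ = (5 - 1*16 - 36)³ = (5 - 16 - 36)³ = (-47)³ = -103823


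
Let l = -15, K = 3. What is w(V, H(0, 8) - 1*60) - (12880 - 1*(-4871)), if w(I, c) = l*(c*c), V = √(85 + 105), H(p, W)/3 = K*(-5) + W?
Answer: -116166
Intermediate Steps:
H(p, W) = -45 + 3*W (H(p, W) = 3*(3*(-5) + W) = 3*(-15 + W) = -45 + 3*W)
V = √190 ≈ 13.784
w(I, c) = -15*c² (w(I, c) = -15*c*c = -15*c²)
w(V, H(0, 8) - 1*60) - (12880 - 1*(-4871)) = -15*((-45 + 3*8) - 1*60)² - (12880 - 1*(-4871)) = -15*((-45 + 24) - 60)² - (12880 + 4871) = -15*(-21 - 60)² - 1*17751 = -15*(-81)² - 17751 = -15*6561 - 17751 = -98415 - 17751 = -116166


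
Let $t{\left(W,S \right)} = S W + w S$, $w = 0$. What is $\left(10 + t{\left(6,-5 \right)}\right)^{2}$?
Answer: $400$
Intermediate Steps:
$t{\left(W,S \right)} = S W$ ($t{\left(W,S \right)} = S W + 0 S = S W + 0 = S W$)
$\left(10 + t{\left(6,-5 \right)}\right)^{2} = \left(10 - 30\right)^{2} = \left(-20\right)^{2} = 400$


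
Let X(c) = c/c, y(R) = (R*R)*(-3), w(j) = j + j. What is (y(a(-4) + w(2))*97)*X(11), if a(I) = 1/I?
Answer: -65475/16 ≈ -4092.2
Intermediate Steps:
w(j) = 2*j
y(R) = -3*R² (y(R) = R²*(-3) = -3*R²)
X(c) = 1
(y(a(-4) + w(2))*97)*X(11) = (-3*(1/(-4) + 2*2)²*97)*1 = (-3*(-¼ + 4)²*97)*1 = (-3*(15/4)²*97)*1 = (-3*225/16*97)*1 = -675/16*97*1 = -65475/16*1 = -65475/16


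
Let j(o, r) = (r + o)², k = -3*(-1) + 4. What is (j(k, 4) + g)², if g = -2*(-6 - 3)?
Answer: 19321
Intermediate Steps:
k = 7 (k = 3 + 4 = 7)
g = 18 (g = -2*(-9) = 18)
j(o, r) = (o + r)²
(j(k, 4) + g)² = ((7 + 4)² + 18)² = (11² + 18)² = (121 + 18)² = 139² = 19321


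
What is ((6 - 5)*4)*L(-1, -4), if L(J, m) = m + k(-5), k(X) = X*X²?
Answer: -516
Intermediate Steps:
k(X) = X³
L(J, m) = -125 + m (L(J, m) = m + (-5)³ = m - 125 = -125 + m)
((6 - 5)*4)*L(-1, -4) = ((6 - 5)*4)*(-125 - 4) = (1*4)*(-129) = 4*(-129) = -516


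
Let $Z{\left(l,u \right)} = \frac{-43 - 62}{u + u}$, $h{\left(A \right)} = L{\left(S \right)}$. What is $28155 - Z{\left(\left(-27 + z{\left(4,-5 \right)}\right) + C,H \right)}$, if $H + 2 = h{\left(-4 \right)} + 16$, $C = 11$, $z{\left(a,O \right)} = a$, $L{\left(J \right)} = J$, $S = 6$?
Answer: $\frac{225261}{8} \approx 28158.0$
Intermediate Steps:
$h{\left(A \right)} = 6$
$H = 20$ ($H = -2 + \left(6 + 16\right) = -2 + 22 = 20$)
$Z{\left(l,u \right)} = - \frac{105}{2 u}$
$28155 - Z{\left(\left(-27 + z{\left(4,-5 \right)}\right) + C,H \right)} = 28155 - - \frac{105}{2 \cdot 20} = 28155 - \left(- \frac{105}{2}\right) \frac{1}{20} = 28155 - - \frac{21}{8} = 28155 + \frac{21}{8} = \frac{225261}{8}$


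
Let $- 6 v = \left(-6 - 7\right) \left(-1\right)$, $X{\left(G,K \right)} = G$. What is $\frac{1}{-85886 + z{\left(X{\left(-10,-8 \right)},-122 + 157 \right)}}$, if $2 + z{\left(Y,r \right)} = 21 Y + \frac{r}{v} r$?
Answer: $- \frac{13}{1126624} \approx -1.1539 \cdot 10^{-5}$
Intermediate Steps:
$v = - \frac{13}{6}$ ($v = - \frac{\left(-6 - 7\right) \left(-1\right)}{6} = - \frac{\left(-13\right) \left(-1\right)}{6} = \left(- \frac{1}{6}\right) 13 = - \frac{13}{6} \approx -2.1667$)
$z{\left(Y,r \right)} = -2 + 21 Y - \frac{6 r^{2}}{13}$ ($z{\left(Y,r \right)} = -2 + \left(21 Y + \frac{r}{- \frac{13}{6}} r\right) = -2 + \left(21 Y + r \left(- \frac{6}{13}\right) r\right) = -2 + \left(21 Y + - \frac{6 r}{13} r\right) = -2 + \left(21 Y - \frac{6 r^{2}}{13}\right) = -2 + 21 Y - \frac{6 r^{2}}{13}$)
$\frac{1}{-85886 + z{\left(X{\left(-10,-8 \right)},-122 + 157 \right)}} = \frac{1}{-85886 - \left(212 + \frac{6 \left(-122 + 157\right)^{2}}{13}\right)} = \frac{1}{-85886 - \left(212 + \frac{7350}{13}\right)} = \frac{1}{-85886 - \frac{10106}{13}} = \frac{1}{- \frac{1126624}{13}} = - \frac{13}{1126624}$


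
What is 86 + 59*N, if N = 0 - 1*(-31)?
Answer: 1915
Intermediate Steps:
N = 31 (N = 0 + 31 = 31)
86 + 59*N = 86 + 59*31 = 86 + 1829 = 1915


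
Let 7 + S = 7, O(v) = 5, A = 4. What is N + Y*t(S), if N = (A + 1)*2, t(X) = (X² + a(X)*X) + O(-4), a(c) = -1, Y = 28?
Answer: 150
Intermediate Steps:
S = 0 (S = -7 + 7 = 0)
t(X) = 5 + X² - X (t(X) = (X² - X) + 5 = 5 + X² - X)
N = 10 (N = (4 + 1)*2 = 5*2 = 10)
N + Y*t(S) = 10 + 28*(5 + 0² - 1*0) = 10 + 28*(5 + 0 + 0) = 10 + 28*5 = 10 + 140 = 150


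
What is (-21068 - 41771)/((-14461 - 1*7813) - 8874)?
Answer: 62839/31148 ≈ 2.0174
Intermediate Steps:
(-21068 - 41771)/((-14461 - 1*7813) - 8874) = -62839/((-14461 - 7813) - 8874) = -62839/(-22274 - 8874) = -62839/(-31148) = -62839*(-1/31148) = 62839/31148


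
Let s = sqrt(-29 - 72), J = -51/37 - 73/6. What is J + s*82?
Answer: -3007/222 + 82*I*sqrt(101) ≈ -13.545 + 824.09*I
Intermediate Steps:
J = -3007/222 (J = -51*1/37 - 73*1/6 = -51/37 - 73/6 = -3007/222 ≈ -13.545)
s = I*sqrt(101) (s = sqrt(-101) = I*sqrt(101) ≈ 10.05*I)
J + s*82 = -3007/222 + (I*sqrt(101))*82 = -3007/222 + 82*I*sqrt(101)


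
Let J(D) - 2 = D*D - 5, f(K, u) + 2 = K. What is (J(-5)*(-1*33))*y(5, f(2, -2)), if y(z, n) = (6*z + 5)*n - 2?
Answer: 1452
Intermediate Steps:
f(K, u) = -2 + K
y(z, n) = -2 + n*(5 + 6*z) (y(z, n) = (5 + 6*z)*n - 2 = n*(5 + 6*z) - 2 = -2 + n*(5 + 6*z))
J(D) = -3 + D² (J(D) = 2 + (D*D - 5) = 2 + (D² - 5) = 2 + (-5 + D²) = -3 + D²)
(J(-5)*(-1*33))*y(5, f(2, -2)) = ((-3 + (-5)²)*(-1*33))*(-2 + 5*(-2 + 2) + 6*(-2 + 2)*5) = ((-3 + 25)*(-33))*(-2 + 5*0 + 6*0*5) = (22*(-33))*(-2 + 0 + 0) = -726*(-2) = 1452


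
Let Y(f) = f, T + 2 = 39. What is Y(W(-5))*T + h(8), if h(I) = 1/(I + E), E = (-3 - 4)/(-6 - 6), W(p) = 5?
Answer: 19067/103 ≈ 185.12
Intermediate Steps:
T = 37 (T = -2 + 39 = 37)
E = 7/12 (E = -7/(-12) = -7*(-1/12) = 7/12 ≈ 0.58333)
h(I) = 1/(7/12 + I) (h(I) = 1/(I + 7/12) = 1/(7/12 + I))
Y(W(-5))*T + h(8) = 5*37 + 12/(7 + 12*8) = 185 + 12/(7 + 96) = 185 + 12/103 = 19067/103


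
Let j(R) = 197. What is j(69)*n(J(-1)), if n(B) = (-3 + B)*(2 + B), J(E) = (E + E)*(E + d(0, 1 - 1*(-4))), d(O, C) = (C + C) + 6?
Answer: 182028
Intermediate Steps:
d(O, C) = 6 + 2*C (d(O, C) = 2*C + 6 = 6 + 2*C)
J(E) = 2*E*(16 + E) (J(E) = (E + E)*(E + (6 + 2*(1 - 1*(-4)))) = (2*E)*(E + (6 + 2*(1 + 4))) = (2*E)*(E + (6 + 2*5)) = (2*E)*(E + (6 + 10)) = (2*E)*(E + 16) = (2*E)*(16 + E) = 2*E*(16 + E))
j(69)*n(J(-1)) = 197*(-6 + (2*(-1)*(16 - 1))² - 2*(-1)*(16 - 1)) = 197*(-6 + (2*(-1)*15)² - 2*(-1)*15) = 197*(-6 + (-30)² - 1*(-30)) = 197*(-6 + 900 + 30) = 197*924 = 182028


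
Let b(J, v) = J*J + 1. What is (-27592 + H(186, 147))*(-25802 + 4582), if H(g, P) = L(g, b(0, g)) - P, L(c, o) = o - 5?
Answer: 588706460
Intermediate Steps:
b(J, v) = 1 + J**2 (b(J, v) = J**2 + 1 = 1 + J**2)
L(c, o) = -5 + o
H(g, P) = -4 - P (H(g, P) = (-5 + (1 + 0**2)) - P = (-5 + (1 + 0)) - P = (-5 + 1) - P = -4 - P)
(-27592 + H(186, 147))*(-25802 + 4582) = (-27592 + (-4 - 1*147))*(-25802 + 4582) = (-27592 + (-4 - 147))*(-21220) = (-27592 - 151)*(-21220) = -27743*(-21220) = 588706460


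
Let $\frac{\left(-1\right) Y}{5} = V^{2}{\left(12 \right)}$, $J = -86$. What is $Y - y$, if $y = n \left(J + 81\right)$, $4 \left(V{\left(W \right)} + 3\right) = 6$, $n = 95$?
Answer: $\frac{1855}{4} \approx 463.75$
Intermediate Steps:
$V{\left(W \right)} = - \frac{3}{2}$ ($V{\left(W \right)} = -3 + \frac{1}{4} \cdot 6 = -3 + \frac{3}{2} = - \frac{3}{2}$)
$Y = - \frac{45}{4}$ ($Y = - 5 \left(- \frac{3}{2}\right)^{2} = \left(-5\right) \frac{9}{4} = - \frac{45}{4} \approx -11.25$)
$y = -475$ ($y = 95 \left(-86 + 81\right) = 95 \left(-5\right) = -475$)
$Y - y = - \frac{45}{4} - -475 = - \frac{45}{4} + 475 = \frac{1855}{4}$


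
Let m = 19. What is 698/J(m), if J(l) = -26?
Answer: -349/13 ≈ -26.846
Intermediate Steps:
698/J(m) = 698/(-26) = 698*(-1/26) = -349/13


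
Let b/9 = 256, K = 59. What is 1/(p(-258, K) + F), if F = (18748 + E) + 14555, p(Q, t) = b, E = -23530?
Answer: 1/12077 ≈ 8.2802e-5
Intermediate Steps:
b = 2304 (b = 9*256 = 2304)
p(Q, t) = 2304
F = 9773 (F = (18748 - 23530) + 14555 = -4782 + 14555 = 9773)
1/(p(-258, K) + F) = 1/(2304 + 9773) = 1/12077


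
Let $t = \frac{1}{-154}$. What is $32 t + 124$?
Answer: $\frac{9532}{77} \approx 123.79$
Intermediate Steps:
$t = - \frac{1}{154} \approx -0.0064935$
$32 t + 124 = 32 \left(- \frac{1}{154}\right) + 124 = - \frac{16}{77} + 124 = \frac{9532}{77}$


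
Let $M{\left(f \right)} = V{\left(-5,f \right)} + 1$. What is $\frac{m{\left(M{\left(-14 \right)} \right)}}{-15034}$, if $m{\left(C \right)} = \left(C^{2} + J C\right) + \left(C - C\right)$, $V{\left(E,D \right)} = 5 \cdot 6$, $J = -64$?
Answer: $\frac{1023}{15034} \approx 0.068046$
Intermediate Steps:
$V{\left(E,D \right)} = 30$
$M{\left(f \right)} = 31$ ($M{\left(f \right)} = 30 + 1 = 31$)
$m{\left(C \right)} = C^{2} - 64 C$ ($m{\left(C \right)} = \left(C^{2} - 64 C\right) + \left(C - C\right) = \left(C^{2} - 64 C\right) + 0 = C^{2} - 64 C$)
$\frac{m{\left(M{\left(-14 \right)} \right)}}{-15034} = \frac{31 \left(-64 + 31\right)}{-15034} = 31 \left(-33\right) \left(- \frac{1}{15034}\right) = \left(-1023\right) \left(- \frac{1}{15034}\right) = \frac{1023}{15034}$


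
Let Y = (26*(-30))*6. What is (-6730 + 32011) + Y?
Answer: 20601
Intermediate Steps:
Y = -4680 (Y = -780*6 = -4680)
(-6730 + 32011) + Y = (-6730 + 32011) - 4680 = 25281 - 4680 = 20601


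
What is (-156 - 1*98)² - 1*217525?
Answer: -153009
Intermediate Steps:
(-156 - 1*98)² - 1*217525 = (-156 - 98)² - 217525 = (-254)² - 217525 = 64516 - 217525 = -153009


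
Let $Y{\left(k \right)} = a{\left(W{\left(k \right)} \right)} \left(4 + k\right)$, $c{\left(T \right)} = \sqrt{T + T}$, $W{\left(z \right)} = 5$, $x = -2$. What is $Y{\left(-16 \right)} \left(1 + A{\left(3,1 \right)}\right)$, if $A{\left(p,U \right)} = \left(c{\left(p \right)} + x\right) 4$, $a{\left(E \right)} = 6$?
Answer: $504 - 288 \sqrt{6} \approx -201.45$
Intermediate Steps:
$c{\left(T \right)} = \sqrt{2} \sqrt{T}$ ($c{\left(T \right)} = \sqrt{2 T} = \sqrt{2} \sqrt{T}$)
$Y{\left(k \right)} = 24 + 6 k$ ($Y{\left(k \right)} = 6 \left(4 + k\right) = 24 + 6 k$)
$A{\left(p,U \right)} = -8 + 4 \sqrt{2} \sqrt{p}$ ($A{\left(p,U \right)} = \left(\sqrt{2} \sqrt{p} - 2\right) 4 = \left(-2 + \sqrt{2} \sqrt{p}\right) 4 = -8 + 4 \sqrt{2} \sqrt{p}$)
$Y{\left(-16 \right)} \left(1 + A{\left(3,1 \right)}\right) = \left(24 + 6 \left(-16\right)\right) \left(1 - \left(8 - 4 \sqrt{2} \sqrt{3}\right)\right) = \left(24 - 96\right) \left(1 - \left(8 - 4 \sqrt{6}\right)\right) = - 72 \left(-7 + 4 \sqrt{6}\right) = 504 - 288 \sqrt{6}$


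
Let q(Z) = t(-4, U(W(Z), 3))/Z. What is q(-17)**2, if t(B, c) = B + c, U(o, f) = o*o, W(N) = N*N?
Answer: 6975089289/289 ≈ 2.4135e+7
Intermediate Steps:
W(N) = N**2
U(o, f) = o**2
q(Z) = (-4 + Z**4)/Z (q(Z) = (-4 + (Z**2)**2)/Z = (-4 + Z**4)/Z)
q(-17)**2 = ((-4 + (-17)**4)/(-17))**2 = (-(-4 + 83521)/17)**2 = (-1/17*83517)**2 = (-83517/17)**2 = 6975089289/289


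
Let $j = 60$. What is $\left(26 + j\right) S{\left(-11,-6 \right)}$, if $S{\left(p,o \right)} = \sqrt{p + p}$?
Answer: $86 i \sqrt{22} \approx 403.38 i$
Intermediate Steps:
$S{\left(p,o \right)} = \sqrt{2} \sqrt{p}$ ($S{\left(p,o \right)} = \sqrt{2 p} = \sqrt{2} \sqrt{p}$)
$\left(26 + j\right) S{\left(-11,-6 \right)} = \left(26 + 60\right) \sqrt{2} \sqrt{-11} = 86 \sqrt{2} i \sqrt{11} = 86 i \sqrt{22}$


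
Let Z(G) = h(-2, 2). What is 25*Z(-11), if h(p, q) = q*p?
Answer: -100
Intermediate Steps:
h(p, q) = p*q
Z(G) = -4 (Z(G) = -2*2 = -4)
25*Z(-11) = 25*(-4) = -100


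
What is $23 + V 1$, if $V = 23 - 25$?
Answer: $21$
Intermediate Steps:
$V = -2$
$23 + V 1 = 23 - 2 = 21$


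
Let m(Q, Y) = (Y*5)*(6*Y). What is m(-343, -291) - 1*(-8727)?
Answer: 2549157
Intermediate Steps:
m(Q, Y) = 30*Y² (m(Q, Y) = (5*Y)*(6*Y) = 30*Y²)
m(-343, -291) - 1*(-8727) = 30*(-291)² - 1*(-8727) = 30*84681 + 8727 = 2540430 + 8727 = 2549157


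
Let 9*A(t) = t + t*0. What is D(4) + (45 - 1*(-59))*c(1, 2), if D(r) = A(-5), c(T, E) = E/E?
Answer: 931/9 ≈ 103.44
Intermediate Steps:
A(t) = t/9 (A(t) = (t + t*0)/9 = (t + 0)/9 = t/9)
c(T, E) = 1
D(r) = -5/9 (D(r) = (1/9)*(-5) = -5/9)
D(4) + (45 - 1*(-59))*c(1, 2) = -5/9 + (45 - 1*(-59))*1 = -5/9 + (45 + 59)*1 = -5/9 + 104*1 = -5/9 + 104 = 931/9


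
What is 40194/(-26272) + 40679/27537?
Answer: -19051745/361726032 ≈ -0.052669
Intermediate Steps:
40194/(-26272) + 40679/27537 = 40194*(-1/26272) + 40679*(1/27537) = -20097/13136 + 40679/27537 = -19051745/361726032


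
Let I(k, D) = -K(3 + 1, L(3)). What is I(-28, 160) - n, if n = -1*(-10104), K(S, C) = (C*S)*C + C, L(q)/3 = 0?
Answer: -10104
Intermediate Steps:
L(q) = 0 (L(q) = 3*0 = 0)
K(S, C) = C + S*C² (K(S, C) = S*C² + C = C + S*C²)
I(k, D) = 0 (I(k, D) = -0*(1 + 0*(3 + 1)) = -0*(1 + 0*4) = -0*(1 + 0) = -0 = -1*0 = 0)
n = 10104
I(-28, 160) - n = 0 - 1*10104 = 0 - 10104 = -10104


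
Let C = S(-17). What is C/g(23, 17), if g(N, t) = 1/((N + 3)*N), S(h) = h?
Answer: -10166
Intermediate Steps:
C = -17
g(N, t) = 1/(N*(3 + N)) (g(N, t) = 1/((3 + N)*N) = 1/(N*(3 + N)))
C/g(23, 17) = -17/(1/(23*(3 + 23))) = -17/((1/23)/26) = -17/((1/23)*(1/26)) = -17/1/598 = -17*598 = -10166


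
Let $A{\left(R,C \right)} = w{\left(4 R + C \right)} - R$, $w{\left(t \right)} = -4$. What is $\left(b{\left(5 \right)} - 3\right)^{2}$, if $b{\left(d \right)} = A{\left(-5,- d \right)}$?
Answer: $4$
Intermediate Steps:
$A{\left(R,C \right)} = -4 - R$
$b{\left(d \right)} = 1$ ($b{\left(d \right)} = -4 - -5 = -4 + 5 = 1$)
$\left(b{\left(5 \right)} - 3\right)^{2} = \left(1 - 3\right)^{2} = \left(-2\right)^{2} = 4$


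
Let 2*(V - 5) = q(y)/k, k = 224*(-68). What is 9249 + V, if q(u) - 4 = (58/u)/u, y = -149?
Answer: 3129384714097/338165632 ≈ 9254.0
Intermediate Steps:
q(u) = 4 + 58/u² (q(u) = 4 + (58/u)/u = 4 + 58/u²)
k = -15232
V = 1690783729/338165632 (V = 5 + ((4 + 58/(-149)²)/(-15232))/2 = 5 + ((4 + 58*(1/22201))*(-1/15232))/2 = 5 + ((4 + 58/22201)*(-1/15232))/2 = 5 + ((88862/22201)*(-1/15232))/2 = 5 + (½)*(-44431/169082816) = 5 - 44431/338165632 = 1690783729/338165632 ≈ 4.9999)
9249 + V = 9249 + 1690783729/338165632 = 3129384714097/338165632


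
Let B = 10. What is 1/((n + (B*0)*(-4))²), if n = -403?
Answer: 1/162409 ≈ 6.1573e-6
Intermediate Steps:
1/((n + (B*0)*(-4))²) = 1/((-403 + (10*0)*(-4))²) = 1/((-403 + 0*(-4))²) = 1/((-403 + 0)²) = 1/((-403)²) = 1/162409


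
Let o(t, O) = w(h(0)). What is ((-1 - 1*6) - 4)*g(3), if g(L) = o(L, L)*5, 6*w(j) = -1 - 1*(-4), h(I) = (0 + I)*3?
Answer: -55/2 ≈ -27.500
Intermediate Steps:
h(I) = 3*I (h(I) = I*3 = 3*I)
w(j) = 1/2 (w(j) = (-1 - 1*(-4))/6 = (-1 + 4)/6 = (1/6)*3 = 1/2)
o(t, O) = 1/2
g(L) = 5/2 (g(L) = (1/2)*5 = 5/2)
((-1 - 1*6) - 4)*g(3) = ((-1 - 1*6) - 4)*(5/2) = ((-1 - 6) - 4)*(5/2) = (-7 - 4)*(5/2) = -11*5/2 = -55/2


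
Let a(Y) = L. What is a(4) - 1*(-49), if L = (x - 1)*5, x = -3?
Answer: 29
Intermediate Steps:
L = -20 (L = (-3 - 1)*5 = -4*5 = -20)
a(Y) = -20
a(4) - 1*(-49) = -20 - 1*(-49) = -20 + 49 = 29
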